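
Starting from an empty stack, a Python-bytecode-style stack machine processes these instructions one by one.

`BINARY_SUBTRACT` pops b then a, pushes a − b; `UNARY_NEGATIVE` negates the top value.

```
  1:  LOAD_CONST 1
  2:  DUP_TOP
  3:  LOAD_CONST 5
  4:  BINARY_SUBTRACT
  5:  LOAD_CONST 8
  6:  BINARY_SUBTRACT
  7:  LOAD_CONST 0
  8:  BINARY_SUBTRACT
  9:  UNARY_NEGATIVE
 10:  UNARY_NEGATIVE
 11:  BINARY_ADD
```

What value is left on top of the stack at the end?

LOAD_CONST 1    : 1
DUP_TOP         : 1 1
LOAD_CONST 5    : 1 1 5
BINARY_SUBTRACT : 1 -4
LOAD_CONST 8    : 1 -4 8
BINARY_SUBTRACT : 1 -12
LOAD_CONST 0    : 1 -12 0
BINARY_SUBTRACT : 1 -12
UNARY_NEGATIVE  : 1 12
UNARY_NEGATIVE  : 1 -12
BINARY_ADD      : -11

-11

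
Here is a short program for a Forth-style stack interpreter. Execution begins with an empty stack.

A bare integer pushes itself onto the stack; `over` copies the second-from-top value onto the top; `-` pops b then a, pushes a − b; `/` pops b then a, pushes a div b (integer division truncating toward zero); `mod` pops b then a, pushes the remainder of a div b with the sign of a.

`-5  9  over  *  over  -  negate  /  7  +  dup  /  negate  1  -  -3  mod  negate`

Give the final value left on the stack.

-5     : -5
9      : -5 9
over   : -5 9 -5
*      : -5 -45
over   : -5 -45 -5
-      : -5 -40
negate : -5 40
/      : 0
7      : 0 7
+      : 7
dup    : 7 7
/      : 1
negate : -1
1      : -1 1
-      : -2
-3     : -2 -3
mod    : -2
negate : 2

2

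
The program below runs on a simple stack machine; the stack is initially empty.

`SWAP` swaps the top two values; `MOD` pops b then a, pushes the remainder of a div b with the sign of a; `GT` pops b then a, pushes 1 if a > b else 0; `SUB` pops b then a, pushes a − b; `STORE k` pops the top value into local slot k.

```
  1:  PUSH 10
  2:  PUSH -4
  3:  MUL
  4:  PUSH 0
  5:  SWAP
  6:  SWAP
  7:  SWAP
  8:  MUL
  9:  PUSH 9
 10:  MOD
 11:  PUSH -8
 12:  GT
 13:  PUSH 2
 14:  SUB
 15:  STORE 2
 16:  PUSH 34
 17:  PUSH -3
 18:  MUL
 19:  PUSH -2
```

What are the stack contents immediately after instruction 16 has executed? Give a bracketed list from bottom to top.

[34]

PUSH 10 -> [10]
PUSH -4 -> [10, -4]
MUL     -> [-40]
PUSH 0  -> [-40, 0]
SWAP    -> [0, -40]
SWAP    -> [-40, 0]
SWAP    -> [0, -40]
MUL     -> [0]
PUSH 9  -> [0, 9]
MOD     -> [0]
PUSH -8 -> [0, -8]
GT      -> [1]
PUSH 2  -> [1, 2]
SUB     -> [-1]
STORE 2 -> []
PUSH 34 -> [34]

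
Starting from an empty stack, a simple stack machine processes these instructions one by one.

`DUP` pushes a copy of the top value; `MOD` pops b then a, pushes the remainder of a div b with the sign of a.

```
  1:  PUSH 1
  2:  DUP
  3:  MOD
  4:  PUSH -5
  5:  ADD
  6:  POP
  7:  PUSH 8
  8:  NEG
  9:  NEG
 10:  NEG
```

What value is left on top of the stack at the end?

-8

PUSH 1   [1]
DUP      [1, 1]
MOD      [0]
PUSH -5  [0, -5]
ADD      [-5]
POP      []
PUSH 8   [8]
NEG      [-8]
NEG      [8]
NEG      [-8]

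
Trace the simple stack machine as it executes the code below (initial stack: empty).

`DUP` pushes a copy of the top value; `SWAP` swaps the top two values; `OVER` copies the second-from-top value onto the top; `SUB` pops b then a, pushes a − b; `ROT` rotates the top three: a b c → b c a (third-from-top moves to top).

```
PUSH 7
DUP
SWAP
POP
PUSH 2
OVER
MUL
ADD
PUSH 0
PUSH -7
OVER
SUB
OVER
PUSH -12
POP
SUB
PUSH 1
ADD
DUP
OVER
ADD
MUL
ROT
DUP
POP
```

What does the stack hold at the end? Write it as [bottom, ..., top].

[0, 72, 21]

PUSH 7    [7]
DUP       [7, 7]
SWAP      [7, 7]
POP       [7]
PUSH 2    [7, 2]
OVER      [7, 2, 7]
MUL       [7, 14]
ADD       [21]
PUSH 0    [21, 0]
PUSH -7   [21, 0, -7]
OVER      [21, 0, -7, 0]
SUB       [21, 0, -7]
OVER      [21, 0, -7, 0]
PUSH -12  [21, 0, -7, 0, -12]
POP       [21, 0, -7, 0]
SUB       [21, 0, -7]
PUSH 1    [21, 0, -7, 1]
ADD       [21, 0, -6]
DUP       [21, 0, -6, -6]
OVER      [21, 0, -6, -6, -6]
ADD       [21, 0, -6, -12]
MUL       [21, 0, 72]
ROT       [0, 72, 21]
DUP       [0, 72, 21, 21]
POP       [0, 72, 21]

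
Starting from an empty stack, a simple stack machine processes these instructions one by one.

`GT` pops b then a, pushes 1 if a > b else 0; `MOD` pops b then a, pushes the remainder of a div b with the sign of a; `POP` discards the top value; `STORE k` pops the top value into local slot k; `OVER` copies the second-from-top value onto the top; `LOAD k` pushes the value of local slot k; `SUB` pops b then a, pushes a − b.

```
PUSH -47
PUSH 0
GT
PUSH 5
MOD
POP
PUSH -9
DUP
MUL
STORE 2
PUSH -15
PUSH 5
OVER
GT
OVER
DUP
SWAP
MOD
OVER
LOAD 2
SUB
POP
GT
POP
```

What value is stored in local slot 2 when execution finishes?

PUSH -47 : -47
PUSH 0   : -47 0
GT       : 0
PUSH 5   : 0 5
MOD      : 0
POP      : (empty)
PUSH -9  : -9
DUP      : -9 -9
MUL      : 81
STORE 2  : (empty)
PUSH -15 : -15
PUSH 5   : -15 5
OVER     : -15 5 -15
GT       : -15 1
OVER     : -15 1 -15
DUP      : -15 1 -15 -15
SWAP     : -15 1 -15 -15
MOD      : -15 1 0
OVER     : -15 1 0 1
LOAD 2   : -15 1 0 1 81
SUB      : -15 1 0 -80
POP      : -15 1 0
GT       : -15 1
POP      : -15

81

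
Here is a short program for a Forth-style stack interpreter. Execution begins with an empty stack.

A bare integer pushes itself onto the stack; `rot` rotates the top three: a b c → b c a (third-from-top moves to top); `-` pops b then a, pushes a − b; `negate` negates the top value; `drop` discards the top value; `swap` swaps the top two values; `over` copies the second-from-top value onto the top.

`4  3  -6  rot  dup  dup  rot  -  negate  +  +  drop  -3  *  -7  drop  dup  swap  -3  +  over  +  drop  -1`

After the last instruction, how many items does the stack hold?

2

4       [4]
3       [4, 3]
-6      [4, 3, -6]
rot     [3, -6, 4]
dup     [3, -6, 4, 4]
dup     [3, -6, 4, 4, 4]
rot     [3, -6, 4, 4, 4]
-       [3, -6, 4, 0]
negate  [3, -6, 4, 0]
+       [3, -6, 4]
+       [3, -2]
drop    [3]
-3      [3, -3]
*       [-9]
-7      [-9, -7]
drop    [-9]
dup     [-9, -9]
swap    [-9, -9]
-3      [-9, -9, -3]
+       [-9, -12]
over    [-9, -12, -9]
+       [-9, -21]
drop    [-9]
-1      [-9, -1]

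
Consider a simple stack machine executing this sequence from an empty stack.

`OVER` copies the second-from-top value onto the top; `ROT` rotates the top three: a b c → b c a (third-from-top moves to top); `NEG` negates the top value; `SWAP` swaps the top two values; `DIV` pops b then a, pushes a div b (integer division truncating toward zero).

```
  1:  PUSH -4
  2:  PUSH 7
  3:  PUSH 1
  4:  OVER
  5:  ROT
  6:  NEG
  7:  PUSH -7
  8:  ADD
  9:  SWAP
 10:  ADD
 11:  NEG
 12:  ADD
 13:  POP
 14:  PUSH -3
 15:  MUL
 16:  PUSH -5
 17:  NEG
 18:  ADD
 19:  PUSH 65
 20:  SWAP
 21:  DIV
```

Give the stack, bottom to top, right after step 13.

[-4]

PUSH -4 → -4
PUSH 7  → -4 7
PUSH 1  → -4 7 1
OVER    → -4 7 1 7
ROT     → -4 1 7 7
NEG     → -4 1 7 -7
PUSH -7 → -4 1 7 -7 -7
ADD     → -4 1 7 -14
SWAP    → -4 1 -14 7
ADD     → -4 1 -7
NEG     → -4 1 7
ADD     → -4 8
POP     → -4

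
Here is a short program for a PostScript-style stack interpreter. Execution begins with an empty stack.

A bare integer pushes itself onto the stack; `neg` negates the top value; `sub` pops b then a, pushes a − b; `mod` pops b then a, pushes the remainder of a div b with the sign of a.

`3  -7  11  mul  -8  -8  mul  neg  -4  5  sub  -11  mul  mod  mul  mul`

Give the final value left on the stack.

14784

3    3
-7   3 -7
11   3 -7 11
mul  3 -77
-8   3 -77 -8
-8   3 -77 -8 -8
mul  3 -77 64
neg  3 -77 -64
-4   3 -77 -64 -4
5    3 -77 -64 -4 5
sub  3 -77 -64 -9
-11  3 -77 -64 -9 -11
mul  3 -77 -64 99
mod  3 -77 -64
mul  3 4928
mul  14784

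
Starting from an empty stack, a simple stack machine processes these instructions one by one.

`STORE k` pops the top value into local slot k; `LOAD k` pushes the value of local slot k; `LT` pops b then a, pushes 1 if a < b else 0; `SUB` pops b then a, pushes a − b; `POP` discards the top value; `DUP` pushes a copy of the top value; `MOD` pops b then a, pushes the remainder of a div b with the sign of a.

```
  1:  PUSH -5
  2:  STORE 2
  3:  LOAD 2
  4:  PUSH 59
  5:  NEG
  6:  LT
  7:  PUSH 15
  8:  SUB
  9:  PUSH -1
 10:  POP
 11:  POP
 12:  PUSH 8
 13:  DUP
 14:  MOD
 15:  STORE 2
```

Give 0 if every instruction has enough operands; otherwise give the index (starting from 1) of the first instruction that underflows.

PUSH -5  [-5]
STORE 2  []
LOAD 2   [-5]
PUSH 59  [-5, 59]
NEG      [-5, -59]
LT       [0]
PUSH 15  [0, 15]
SUB      [-15]
PUSH -1  [-15, -1]
POP      [-15]
POP      []
PUSH 8   [8]
DUP      [8, 8]
MOD      [0]
STORE 2  []

0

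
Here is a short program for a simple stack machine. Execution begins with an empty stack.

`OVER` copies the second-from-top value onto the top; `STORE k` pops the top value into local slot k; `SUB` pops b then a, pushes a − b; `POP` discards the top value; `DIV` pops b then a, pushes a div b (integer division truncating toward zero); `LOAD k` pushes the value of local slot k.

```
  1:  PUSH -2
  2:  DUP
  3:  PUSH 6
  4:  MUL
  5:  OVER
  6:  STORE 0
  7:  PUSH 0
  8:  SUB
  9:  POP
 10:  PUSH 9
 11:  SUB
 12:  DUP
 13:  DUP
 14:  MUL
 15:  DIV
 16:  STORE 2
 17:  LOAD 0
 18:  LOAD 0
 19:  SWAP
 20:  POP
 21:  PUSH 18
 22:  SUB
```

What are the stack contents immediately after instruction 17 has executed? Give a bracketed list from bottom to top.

PUSH -2 : [-2]
DUP     : [-2, -2]
PUSH 6  : [-2, -2, 6]
MUL     : [-2, -12]
OVER    : [-2, -12, -2]
STORE 0 : [-2, -12]
PUSH 0  : [-2, -12, 0]
SUB     : [-2, -12]
POP     : [-2]
PUSH 9  : [-2, 9]
SUB     : [-11]
DUP     : [-11, -11]
DUP     : [-11, -11, -11]
MUL     : [-11, 121]
DIV     : [0]
STORE 2 : []
LOAD 0  : [-2]

[-2]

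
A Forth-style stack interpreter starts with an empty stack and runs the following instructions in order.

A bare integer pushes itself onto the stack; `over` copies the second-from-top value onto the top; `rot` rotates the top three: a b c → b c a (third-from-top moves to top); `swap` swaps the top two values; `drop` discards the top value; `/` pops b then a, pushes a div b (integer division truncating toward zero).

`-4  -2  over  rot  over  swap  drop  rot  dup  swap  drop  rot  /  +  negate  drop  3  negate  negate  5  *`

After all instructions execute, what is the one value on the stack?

-4     → -4
-2     → -4 -2
over   → -4 -2 -4
rot    → -2 -4 -4
over   → -2 -4 -4 -4
swap   → -2 -4 -4 -4
drop   → -2 -4 -4
rot    → -4 -4 -2
dup    → -4 -4 -2 -2
swap   → -4 -4 -2 -2
drop   → -4 -4 -2
rot    → -4 -2 -4
/      → -4 0
+      → -4
negate → 4
drop   → (empty)
3      → 3
negate → -3
negate → 3
5      → 3 5
*      → 15

15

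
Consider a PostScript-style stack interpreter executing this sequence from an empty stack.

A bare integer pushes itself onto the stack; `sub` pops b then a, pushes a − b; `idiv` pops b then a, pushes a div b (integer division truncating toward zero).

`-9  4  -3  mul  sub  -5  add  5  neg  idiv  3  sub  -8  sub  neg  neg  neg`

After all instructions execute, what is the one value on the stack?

-5

-9   -> [-9]
4    -> [-9, 4]
-3   -> [-9, 4, -3]
mul  -> [-9, -12]
sub  -> [3]
-5   -> [3, -5]
add  -> [-2]
5    -> [-2, 5]
neg  -> [-2, -5]
idiv -> [0]
3    -> [0, 3]
sub  -> [-3]
-8   -> [-3, -8]
sub  -> [5]
neg  -> [-5]
neg  -> [5]
neg  -> [-5]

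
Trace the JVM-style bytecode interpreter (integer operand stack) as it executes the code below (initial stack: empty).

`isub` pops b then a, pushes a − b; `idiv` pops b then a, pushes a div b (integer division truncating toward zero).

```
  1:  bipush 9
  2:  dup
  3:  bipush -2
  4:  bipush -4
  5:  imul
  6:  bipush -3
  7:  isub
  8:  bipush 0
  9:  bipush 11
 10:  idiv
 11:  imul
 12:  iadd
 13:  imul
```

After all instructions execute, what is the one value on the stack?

bipush 9  : 9
dup       : 9 9
bipush -2 : 9 9 -2
bipush -4 : 9 9 -2 -4
imul      : 9 9 8
bipush -3 : 9 9 8 -3
isub      : 9 9 11
bipush 0  : 9 9 11 0
bipush 11 : 9 9 11 0 11
idiv      : 9 9 11 0
imul      : 9 9 0
iadd      : 9 9
imul      : 81

81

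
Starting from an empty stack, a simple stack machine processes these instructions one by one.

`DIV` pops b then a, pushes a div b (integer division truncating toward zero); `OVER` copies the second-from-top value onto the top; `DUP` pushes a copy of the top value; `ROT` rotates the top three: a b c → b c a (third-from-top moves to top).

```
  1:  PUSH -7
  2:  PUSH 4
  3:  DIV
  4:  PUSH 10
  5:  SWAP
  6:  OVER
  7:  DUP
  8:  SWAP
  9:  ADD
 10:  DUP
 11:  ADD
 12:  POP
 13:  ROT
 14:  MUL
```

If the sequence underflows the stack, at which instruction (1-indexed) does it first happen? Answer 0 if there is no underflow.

13

PUSH -7  [-7]
PUSH 4   [-7, 4]
DIV      [-1]
PUSH 10  [-1, 10]
SWAP     [10, -1]
OVER     [10, -1, 10]
DUP      [10, -1, 10, 10]
SWAP     [10, -1, 10, 10]
ADD      [10, -1, 20]
DUP      [10, -1, 20, 20]
ADD      [10, -1, 40]
POP      [10, -1]
ROT  — needs 3 operands, stack has 2 → underflow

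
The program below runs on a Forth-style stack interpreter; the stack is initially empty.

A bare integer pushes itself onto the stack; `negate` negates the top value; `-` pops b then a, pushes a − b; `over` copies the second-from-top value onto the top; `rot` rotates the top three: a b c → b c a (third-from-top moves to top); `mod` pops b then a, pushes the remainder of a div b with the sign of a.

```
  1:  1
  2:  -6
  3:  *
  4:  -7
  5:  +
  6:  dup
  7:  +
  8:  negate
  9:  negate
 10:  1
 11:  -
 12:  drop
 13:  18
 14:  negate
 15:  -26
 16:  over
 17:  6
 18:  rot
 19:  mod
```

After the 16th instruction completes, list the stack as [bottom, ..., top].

[-18, -26, -18]

1       1
-6      1 -6
*       -6
-7      -6 -7
+       -13
dup     -13 -13
+       -26
negate  26
negate  -26
1       -26 1
-       -27
drop    (empty)
18      18
negate  -18
-26     -18 -26
over    -18 -26 -18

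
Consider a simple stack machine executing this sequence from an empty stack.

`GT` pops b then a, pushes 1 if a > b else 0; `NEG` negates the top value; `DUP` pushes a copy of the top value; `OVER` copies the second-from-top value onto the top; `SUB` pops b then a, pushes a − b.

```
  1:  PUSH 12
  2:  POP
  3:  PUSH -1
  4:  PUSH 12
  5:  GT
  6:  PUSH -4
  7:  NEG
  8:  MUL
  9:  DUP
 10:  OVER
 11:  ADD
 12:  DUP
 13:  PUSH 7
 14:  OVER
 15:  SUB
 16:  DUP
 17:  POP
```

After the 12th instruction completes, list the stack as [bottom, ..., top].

PUSH 12 : 12
POP     : (empty)
PUSH -1 : -1
PUSH 12 : -1 12
GT      : 0
PUSH -4 : 0 -4
NEG     : 0 4
MUL     : 0
DUP     : 0 0
OVER    : 0 0 0
ADD     : 0 0
DUP     : 0 0 0

[0, 0, 0]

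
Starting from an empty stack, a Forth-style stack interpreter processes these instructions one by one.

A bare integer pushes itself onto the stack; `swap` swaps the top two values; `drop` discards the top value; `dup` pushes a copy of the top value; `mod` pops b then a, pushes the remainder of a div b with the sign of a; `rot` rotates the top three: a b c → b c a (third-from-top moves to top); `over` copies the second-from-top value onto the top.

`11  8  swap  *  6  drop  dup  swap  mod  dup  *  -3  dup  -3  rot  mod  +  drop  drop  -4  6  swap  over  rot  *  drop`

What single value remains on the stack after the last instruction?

11   -> 11
8    -> 11 8
swap -> 8 11
*    -> 88
6    -> 88 6
drop -> 88
dup  -> 88 88
swap -> 88 88
mod  -> 0
dup  -> 0 0
*    -> 0
-3   -> 0 -3
dup  -> 0 -3 -3
-3   -> 0 -3 -3 -3
rot  -> 0 -3 -3 -3
mod  -> 0 -3 0
+    -> 0 -3
drop -> 0
drop -> (empty)
-4   -> -4
6    -> -4 6
swap -> 6 -4
over -> 6 -4 6
rot  -> -4 6 6
*    -> -4 36
drop -> -4

-4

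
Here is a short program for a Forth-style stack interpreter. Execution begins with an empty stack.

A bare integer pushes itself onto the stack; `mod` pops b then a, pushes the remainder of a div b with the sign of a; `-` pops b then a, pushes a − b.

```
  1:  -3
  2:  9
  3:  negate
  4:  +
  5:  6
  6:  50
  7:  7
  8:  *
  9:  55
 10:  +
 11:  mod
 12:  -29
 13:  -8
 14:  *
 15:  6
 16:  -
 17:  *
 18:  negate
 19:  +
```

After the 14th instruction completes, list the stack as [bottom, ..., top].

[-12, 6, 232]

-3     -> [-3]
9      -> [-3, 9]
negate -> [-3, -9]
+      -> [-12]
6      -> [-12, 6]
50     -> [-12, 6, 50]
7      -> [-12, 6, 50, 7]
*      -> [-12, 6, 350]
55     -> [-12, 6, 350, 55]
+      -> [-12, 6, 405]
mod    -> [-12, 6]
-29    -> [-12, 6, -29]
-8     -> [-12, 6, -29, -8]
*      -> [-12, 6, 232]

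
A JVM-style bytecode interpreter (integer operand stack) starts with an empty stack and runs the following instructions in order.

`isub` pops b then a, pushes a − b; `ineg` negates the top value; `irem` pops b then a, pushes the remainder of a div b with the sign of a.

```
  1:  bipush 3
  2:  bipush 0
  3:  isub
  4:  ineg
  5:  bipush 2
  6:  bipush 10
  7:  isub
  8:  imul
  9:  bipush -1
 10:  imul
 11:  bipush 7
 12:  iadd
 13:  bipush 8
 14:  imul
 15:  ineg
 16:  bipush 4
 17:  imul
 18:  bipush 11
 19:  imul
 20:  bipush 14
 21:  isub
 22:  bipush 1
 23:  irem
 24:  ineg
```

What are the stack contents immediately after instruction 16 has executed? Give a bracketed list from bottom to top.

bipush 3  → 3
bipush 0  → 3 0
isub      → 3
ineg      → -3
bipush 2  → -3 2
bipush 10 → -3 2 10
isub      → -3 -8
imul      → 24
bipush -1 → 24 -1
imul      → -24
bipush 7  → -24 7
iadd      → -17
bipush 8  → -17 8
imul      → -136
ineg      → 136
bipush 4  → 136 4

[136, 4]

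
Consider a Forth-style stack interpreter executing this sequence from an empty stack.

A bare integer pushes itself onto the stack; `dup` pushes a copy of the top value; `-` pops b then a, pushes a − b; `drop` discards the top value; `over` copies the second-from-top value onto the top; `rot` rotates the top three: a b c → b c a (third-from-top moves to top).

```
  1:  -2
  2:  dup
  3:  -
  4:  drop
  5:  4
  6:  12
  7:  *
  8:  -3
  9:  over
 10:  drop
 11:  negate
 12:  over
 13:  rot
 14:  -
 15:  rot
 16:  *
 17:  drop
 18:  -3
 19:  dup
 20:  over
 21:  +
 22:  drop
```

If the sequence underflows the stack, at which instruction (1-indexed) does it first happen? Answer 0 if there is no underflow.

15

-2     -> [-2]
dup    -> [-2, -2]
-      -> [0]
drop   -> []
4      -> [4]
12     -> [4, 12]
*      -> [48]
-3     -> [48, -3]
over   -> [48, -3, 48]
drop   -> [48, -3]
negate -> [48, 3]
over   -> [48, 3, 48]
rot    -> [3, 48, 48]
-      -> [3, 0]
rot  — needs 3 operands, stack has 2 → underflow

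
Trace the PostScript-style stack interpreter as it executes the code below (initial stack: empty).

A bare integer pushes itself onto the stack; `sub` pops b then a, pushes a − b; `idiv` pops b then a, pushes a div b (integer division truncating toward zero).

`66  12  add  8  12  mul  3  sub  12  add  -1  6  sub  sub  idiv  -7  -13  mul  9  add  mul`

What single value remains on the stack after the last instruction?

0

66    66
12    66 12
add   78
8     78 8
12    78 8 12
mul   78 96
3     78 96 3
sub   78 93
12    78 93 12
add   78 105
-1    78 105 -1
6     78 105 -1 6
sub   78 105 -7
sub   78 112
idiv  0
-7    0 -7
-13   0 -7 -13
mul   0 91
9     0 91 9
add   0 100
mul   0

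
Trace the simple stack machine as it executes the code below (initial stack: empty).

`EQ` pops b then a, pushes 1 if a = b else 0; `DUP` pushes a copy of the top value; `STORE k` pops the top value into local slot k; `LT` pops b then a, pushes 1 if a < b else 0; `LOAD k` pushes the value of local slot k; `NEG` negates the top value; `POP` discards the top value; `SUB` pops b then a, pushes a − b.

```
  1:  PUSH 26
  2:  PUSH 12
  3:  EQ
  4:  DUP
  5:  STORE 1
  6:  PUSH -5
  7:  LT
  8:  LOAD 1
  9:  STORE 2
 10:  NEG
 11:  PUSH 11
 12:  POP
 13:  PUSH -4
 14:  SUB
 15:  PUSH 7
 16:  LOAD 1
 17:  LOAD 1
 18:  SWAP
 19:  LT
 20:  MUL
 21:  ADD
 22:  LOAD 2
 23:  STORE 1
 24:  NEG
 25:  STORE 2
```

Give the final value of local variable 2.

PUSH 26  [26]
PUSH 12  [26, 12]
EQ       [0]
DUP      [0, 0]
STORE 1  [0]
PUSH -5  [0, -5]
LT       [0]
LOAD 1   [0, 0]
STORE 2  [0]
NEG      [0]
PUSH 11  [0, 11]
POP      [0]
PUSH -4  [0, -4]
SUB      [4]
PUSH 7   [4, 7]
LOAD 1   [4, 7, 0]
LOAD 1   [4, 7, 0, 0]
SWAP     [4, 7, 0, 0]
LT       [4, 7, 0]
MUL      [4, 0]
ADD      [4]
LOAD 2   [4, 0]
STORE 1  [4]
NEG      [-4]
STORE 2  []

-4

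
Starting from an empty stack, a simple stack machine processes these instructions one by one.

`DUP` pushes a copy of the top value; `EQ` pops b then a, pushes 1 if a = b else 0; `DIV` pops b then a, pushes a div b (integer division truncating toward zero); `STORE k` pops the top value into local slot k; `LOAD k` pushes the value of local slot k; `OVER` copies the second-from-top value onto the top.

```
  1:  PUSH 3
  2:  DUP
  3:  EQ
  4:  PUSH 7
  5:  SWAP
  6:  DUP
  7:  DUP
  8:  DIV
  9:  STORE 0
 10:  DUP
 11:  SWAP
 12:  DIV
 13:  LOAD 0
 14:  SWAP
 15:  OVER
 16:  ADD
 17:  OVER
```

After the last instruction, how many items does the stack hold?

4

PUSH 3  : 3
DUP     : 3 3
EQ      : 1
PUSH 7  : 1 7
SWAP    : 7 1
DUP     : 7 1 1
DUP     : 7 1 1 1
DIV     : 7 1 1
STORE 0 : 7 1
DUP     : 7 1 1
SWAP    : 7 1 1
DIV     : 7 1
LOAD 0  : 7 1 1
SWAP    : 7 1 1
OVER    : 7 1 1 1
ADD     : 7 1 2
OVER    : 7 1 2 1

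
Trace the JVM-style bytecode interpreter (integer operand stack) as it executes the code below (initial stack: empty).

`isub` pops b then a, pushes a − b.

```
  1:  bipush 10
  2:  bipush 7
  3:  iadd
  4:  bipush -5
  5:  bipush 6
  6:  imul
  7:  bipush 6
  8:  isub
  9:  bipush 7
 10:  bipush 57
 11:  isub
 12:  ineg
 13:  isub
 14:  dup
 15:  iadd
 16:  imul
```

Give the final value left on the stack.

bipush 10 -> 10
bipush 7  -> 10 7
iadd      -> 17
bipush -5 -> 17 -5
bipush 6  -> 17 -5 6
imul      -> 17 -30
bipush 6  -> 17 -30 6
isub      -> 17 -36
bipush 7  -> 17 -36 7
bipush 57 -> 17 -36 7 57
isub      -> 17 -36 -50
ineg      -> 17 -36 50
isub      -> 17 -86
dup       -> 17 -86 -86
iadd      -> 17 -172
imul      -> -2924

-2924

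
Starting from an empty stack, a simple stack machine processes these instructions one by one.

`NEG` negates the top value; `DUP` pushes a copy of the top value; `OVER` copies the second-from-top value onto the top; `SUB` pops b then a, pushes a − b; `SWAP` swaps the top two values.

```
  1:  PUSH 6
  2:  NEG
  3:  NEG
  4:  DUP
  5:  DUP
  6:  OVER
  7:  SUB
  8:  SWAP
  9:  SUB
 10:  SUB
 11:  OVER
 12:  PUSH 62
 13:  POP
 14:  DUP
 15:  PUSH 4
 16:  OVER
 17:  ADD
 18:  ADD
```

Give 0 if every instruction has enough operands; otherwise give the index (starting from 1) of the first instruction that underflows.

11

PUSH 6  6
NEG     -6
NEG     6
DUP     6 6
DUP     6 6 6
OVER    6 6 6 6
SUB     6 6 0
SWAP    6 0 6
SUB     6 -6
SUB     12
OVER  — needs 2 operands, stack has 1 → underflow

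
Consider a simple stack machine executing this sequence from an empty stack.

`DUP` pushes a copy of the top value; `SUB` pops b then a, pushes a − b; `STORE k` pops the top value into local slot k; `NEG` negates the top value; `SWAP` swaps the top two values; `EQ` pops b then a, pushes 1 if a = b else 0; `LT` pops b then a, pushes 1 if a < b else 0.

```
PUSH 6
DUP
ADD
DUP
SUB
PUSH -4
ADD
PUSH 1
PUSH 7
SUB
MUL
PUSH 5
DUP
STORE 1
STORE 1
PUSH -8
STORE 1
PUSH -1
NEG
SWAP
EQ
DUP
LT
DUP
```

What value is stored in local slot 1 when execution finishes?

-8

PUSH 6  : [6]
DUP     : [6, 6]
ADD     : [12]
DUP     : [12, 12]
SUB     : [0]
PUSH -4 : [0, -4]
ADD     : [-4]
PUSH 1  : [-4, 1]
PUSH 7  : [-4, 1, 7]
SUB     : [-4, -6]
MUL     : [24]
PUSH 5  : [24, 5]
DUP     : [24, 5, 5]
STORE 1 : [24, 5]
STORE 1 : [24]
PUSH -8 : [24, -8]
STORE 1 : [24]
PUSH -1 : [24, -1]
NEG     : [24, 1]
SWAP    : [1, 24]
EQ      : [0]
DUP     : [0, 0]
LT      : [0]
DUP     : [0, 0]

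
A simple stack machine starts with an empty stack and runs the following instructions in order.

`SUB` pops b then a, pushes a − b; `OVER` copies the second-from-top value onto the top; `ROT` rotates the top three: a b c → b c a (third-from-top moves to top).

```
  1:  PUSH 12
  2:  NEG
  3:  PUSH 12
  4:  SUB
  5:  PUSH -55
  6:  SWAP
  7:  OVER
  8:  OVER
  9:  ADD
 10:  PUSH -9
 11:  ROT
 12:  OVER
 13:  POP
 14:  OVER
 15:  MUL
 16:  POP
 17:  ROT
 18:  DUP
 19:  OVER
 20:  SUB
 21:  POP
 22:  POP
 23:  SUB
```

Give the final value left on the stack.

-70

PUSH 12   12
NEG       -12
PUSH 12   -12 12
SUB       -24
PUSH -55  -24 -55
SWAP      -55 -24
OVER      -55 -24 -55
OVER      -55 -24 -55 -24
ADD       -55 -24 -79
PUSH -9   -55 -24 -79 -9
ROT       -55 -79 -9 -24
OVER      -55 -79 -9 -24 -9
POP       -55 -79 -9 -24
OVER      -55 -79 -9 -24 -9
MUL       -55 -79 -9 216
POP       -55 -79 -9
ROT       -79 -9 -55
DUP       -79 -9 -55 -55
OVER      -79 -9 -55 -55 -55
SUB       -79 -9 -55 0
POP       -79 -9 -55
POP       -79 -9
SUB       -70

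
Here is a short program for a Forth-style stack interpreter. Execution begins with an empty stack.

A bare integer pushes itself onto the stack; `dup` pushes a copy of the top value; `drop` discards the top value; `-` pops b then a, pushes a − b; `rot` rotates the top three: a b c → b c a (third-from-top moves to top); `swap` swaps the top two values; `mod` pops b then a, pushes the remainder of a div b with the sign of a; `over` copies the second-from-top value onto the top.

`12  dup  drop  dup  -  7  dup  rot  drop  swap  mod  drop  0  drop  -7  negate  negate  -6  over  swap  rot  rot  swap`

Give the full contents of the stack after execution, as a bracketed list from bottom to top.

12      12
dup     12 12
drop    12
dup     12 12
-       0
7       0 7
dup     0 7 7
rot     7 7 0
drop    7 7
swap    7 7
mod     0
drop    (empty)
0       0
drop    (empty)
-7      -7
negate  7
negate  -7
-6      -7 -6
over    -7 -6 -7
swap    -7 -7 -6
rot     -7 -6 -7
rot     -6 -7 -7
swap    -6 -7 -7

[-6, -7, -7]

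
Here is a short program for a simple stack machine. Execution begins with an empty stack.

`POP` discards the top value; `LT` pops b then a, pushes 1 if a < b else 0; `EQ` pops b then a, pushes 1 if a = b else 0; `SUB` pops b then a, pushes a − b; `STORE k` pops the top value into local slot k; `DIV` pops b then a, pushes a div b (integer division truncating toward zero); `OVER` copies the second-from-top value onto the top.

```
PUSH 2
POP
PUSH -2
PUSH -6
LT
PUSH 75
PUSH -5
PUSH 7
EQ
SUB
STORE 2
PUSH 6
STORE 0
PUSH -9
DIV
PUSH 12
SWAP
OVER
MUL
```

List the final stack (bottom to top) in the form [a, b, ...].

[12, 0]

PUSH 2   [2]
POP      []
PUSH -2  [-2]
PUSH -6  [-2, -6]
LT       [0]
PUSH 75  [0, 75]
PUSH -5  [0, 75, -5]
PUSH 7   [0, 75, -5, 7]
EQ       [0, 75, 0]
SUB      [0, 75]
STORE 2  [0]
PUSH 6   [0, 6]
STORE 0  [0]
PUSH -9  [0, -9]
DIV      [0]
PUSH 12  [0, 12]
SWAP     [12, 0]
OVER     [12, 0, 12]
MUL      [12, 0]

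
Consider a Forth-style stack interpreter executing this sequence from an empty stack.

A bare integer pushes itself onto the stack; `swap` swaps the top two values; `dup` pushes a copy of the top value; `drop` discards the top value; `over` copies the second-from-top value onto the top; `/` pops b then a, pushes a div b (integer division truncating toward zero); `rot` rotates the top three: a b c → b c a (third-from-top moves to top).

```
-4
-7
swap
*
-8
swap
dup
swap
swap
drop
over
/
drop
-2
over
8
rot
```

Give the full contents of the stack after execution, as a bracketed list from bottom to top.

[-8, -8, 8, -2]

-4    -4
-7    -4 -7
swap  -7 -4
*     28
-8    28 -8
swap  -8 28
dup   -8 28 28
swap  -8 28 28
swap  -8 28 28
drop  -8 28
over  -8 28 -8
/     -8 -3
drop  -8
-2    -8 -2
over  -8 -2 -8
8     -8 -2 -8 8
rot   -8 -8 8 -2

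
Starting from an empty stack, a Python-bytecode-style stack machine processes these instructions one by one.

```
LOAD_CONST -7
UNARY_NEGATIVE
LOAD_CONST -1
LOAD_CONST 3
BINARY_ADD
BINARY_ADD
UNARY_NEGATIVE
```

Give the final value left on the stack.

LOAD_CONST -7   [-7]
UNARY_NEGATIVE  [7]
LOAD_CONST -1   [7, -1]
LOAD_CONST 3    [7, -1, 3]
BINARY_ADD      [7, 2]
BINARY_ADD      [9]
UNARY_NEGATIVE  [-9]

-9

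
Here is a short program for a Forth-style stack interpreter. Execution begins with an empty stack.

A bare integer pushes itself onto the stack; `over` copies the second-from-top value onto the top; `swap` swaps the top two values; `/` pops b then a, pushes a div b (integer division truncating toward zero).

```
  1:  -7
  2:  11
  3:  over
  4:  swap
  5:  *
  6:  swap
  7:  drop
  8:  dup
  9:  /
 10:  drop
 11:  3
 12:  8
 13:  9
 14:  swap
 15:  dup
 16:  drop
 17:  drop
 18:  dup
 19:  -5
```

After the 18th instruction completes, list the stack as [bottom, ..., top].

-7    -7
11    -7 11
over  -7 11 -7
swap  -7 -7 11
*     -7 -77
swap  -77 -7
drop  -77
dup   -77 -77
/     1
drop  (empty)
3     3
8     3 8
9     3 8 9
swap  3 9 8
dup   3 9 8 8
drop  3 9 8
drop  3 9
dup   3 9 9

[3, 9, 9]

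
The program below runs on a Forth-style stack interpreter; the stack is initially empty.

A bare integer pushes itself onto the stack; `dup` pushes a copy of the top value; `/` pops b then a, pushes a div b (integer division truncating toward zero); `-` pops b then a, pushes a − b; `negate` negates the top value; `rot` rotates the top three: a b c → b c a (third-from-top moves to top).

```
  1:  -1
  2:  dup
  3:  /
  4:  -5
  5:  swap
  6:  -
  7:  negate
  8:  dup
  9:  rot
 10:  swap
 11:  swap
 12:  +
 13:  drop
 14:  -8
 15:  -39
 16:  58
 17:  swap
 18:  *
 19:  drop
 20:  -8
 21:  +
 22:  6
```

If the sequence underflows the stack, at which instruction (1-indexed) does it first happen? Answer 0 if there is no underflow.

-1     : [-1]
dup    : [-1, -1]
/      : [1]
-5     : [1, -5]
swap   : [-5, 1]
-      : [-6]
negate : [6]
dup    : [6, 6]
rot  — needs 3 operands, stack has 2 → underflow

9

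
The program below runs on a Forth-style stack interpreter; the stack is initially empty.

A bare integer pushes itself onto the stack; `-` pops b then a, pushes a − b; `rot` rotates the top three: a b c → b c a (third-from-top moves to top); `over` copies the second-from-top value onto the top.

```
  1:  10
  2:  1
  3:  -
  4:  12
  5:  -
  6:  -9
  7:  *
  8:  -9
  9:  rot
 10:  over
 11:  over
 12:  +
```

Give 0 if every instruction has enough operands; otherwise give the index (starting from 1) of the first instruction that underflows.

9

10 → 10
1  → 10 1
-  → 9
12 → 9 12
-  → -3
-9 → -3 -9
*  → 27
-9 → 27 -9
rot  — needs 3 operands, stack has 2 → underflow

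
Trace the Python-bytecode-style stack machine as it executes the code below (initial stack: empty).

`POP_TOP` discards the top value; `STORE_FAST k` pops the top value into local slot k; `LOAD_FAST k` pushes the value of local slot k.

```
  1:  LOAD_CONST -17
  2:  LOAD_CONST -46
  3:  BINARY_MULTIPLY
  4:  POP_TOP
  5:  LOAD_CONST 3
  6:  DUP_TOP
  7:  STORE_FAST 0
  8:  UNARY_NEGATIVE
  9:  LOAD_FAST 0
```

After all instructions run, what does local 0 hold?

LOAD_CONST -17   -17
LOAD_CONST -46   -17 -46
BINARY_MULTIPLY  782
POP_TOP          (empty)
LOAD_CONST 3     3
DUP_TOP          3 3
STORE_FAST 0     3
UNARY_NEGATIVE   -3
LOAD_FAST 0      -3 3

3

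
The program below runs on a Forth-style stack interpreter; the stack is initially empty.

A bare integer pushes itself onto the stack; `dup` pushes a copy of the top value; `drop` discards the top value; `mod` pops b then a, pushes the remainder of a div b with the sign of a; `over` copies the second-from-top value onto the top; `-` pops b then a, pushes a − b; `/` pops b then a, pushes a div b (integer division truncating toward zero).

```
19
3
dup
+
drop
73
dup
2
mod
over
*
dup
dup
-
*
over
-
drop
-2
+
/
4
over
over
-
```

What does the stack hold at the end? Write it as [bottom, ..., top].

[0, 4, -4]

19    [19]
3     [19, 3]
dup   [19, 3, 3]
+     [19, 6]
drop  [19]
73    [19, 73]
dup   [19, 73, 73]
2     [19, 73, 73, 2]
mod   [19, 73, 1]
over  [19, 73, 1, 73]
*     [19, 73, 73]
dup   [19, 73, 73, 73]
dup   [19, 73, 73, 73, 73]
-     [19, 73, 73, 0]
*     [19, 73, 0]
over  [19, 73, 0, 73]
-     [19, 73, -73]
drop  [19, 73]
-2    [19, 73, -2]
+     [19, 71]
/     [0]
4     [0, 4]
over  [0, 4, 0]
over  [0, 4, 0, 4]
-     [0, 4, -4]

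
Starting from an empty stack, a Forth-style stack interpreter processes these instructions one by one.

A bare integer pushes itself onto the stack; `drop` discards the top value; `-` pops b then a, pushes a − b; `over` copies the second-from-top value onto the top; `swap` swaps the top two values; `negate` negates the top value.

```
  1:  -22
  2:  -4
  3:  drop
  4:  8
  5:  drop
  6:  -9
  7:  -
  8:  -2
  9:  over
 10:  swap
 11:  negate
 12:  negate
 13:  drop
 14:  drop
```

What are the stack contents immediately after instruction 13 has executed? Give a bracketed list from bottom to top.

-22    -> [-22]
-4     -> [-22, -4]
drop   -> [-22]
8      -> [-22, 8]
drop   -> [-22]
-9     -> [-22, -9]
-      -> [-13]
-2     -> [-13, -2]
over   -> [-13, -2, -13]
swap   -> [-13, -13, -2]
negate -> [-13, -13, 2]
negate -> [-13, -13, -2]
drop   -> [-13, -13]

[-13, -13]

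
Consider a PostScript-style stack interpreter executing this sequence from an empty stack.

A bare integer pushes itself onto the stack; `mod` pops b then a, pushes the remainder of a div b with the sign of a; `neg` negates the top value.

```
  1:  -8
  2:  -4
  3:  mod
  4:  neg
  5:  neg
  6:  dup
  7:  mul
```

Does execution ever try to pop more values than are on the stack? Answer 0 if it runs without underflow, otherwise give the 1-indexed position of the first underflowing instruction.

0

-8   [-8]
-4   [-8, -4]
mod  [0]
neg  [0]
neg  [0]
dup  [0, 0]
mul  [0]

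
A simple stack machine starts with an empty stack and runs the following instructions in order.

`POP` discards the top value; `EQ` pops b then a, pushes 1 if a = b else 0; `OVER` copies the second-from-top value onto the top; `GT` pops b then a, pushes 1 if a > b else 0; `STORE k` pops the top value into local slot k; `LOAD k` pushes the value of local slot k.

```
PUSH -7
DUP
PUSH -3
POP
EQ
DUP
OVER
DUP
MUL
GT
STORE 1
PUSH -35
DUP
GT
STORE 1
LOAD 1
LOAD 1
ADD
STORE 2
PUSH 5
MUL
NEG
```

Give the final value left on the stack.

-5

PUSH -7   [-7]
DUP       [-7, -7]
PUSH -3   [-7, -7, -3]
POP       [-7, -7]
EQ        [1]
DUP       [1, 1]
OVER      [1, 1, 1]
DUP       [1, 1, 1, 1]
MUL       [1, 1, 1]
GT        [1, 0]
STORE 1   [1]
PUSH -35  [1, -35]
DUP       [1, -35, -35]
GT        [1, 0]
STORE 1   [1]
LOAD 1    [1, 0]
LOAD 1    [1, 0, 0]
ADD       [1, 0]
STORE 2   [1]
PUSH 5    [1, 5]
MUL       [5]
NEG       [-5]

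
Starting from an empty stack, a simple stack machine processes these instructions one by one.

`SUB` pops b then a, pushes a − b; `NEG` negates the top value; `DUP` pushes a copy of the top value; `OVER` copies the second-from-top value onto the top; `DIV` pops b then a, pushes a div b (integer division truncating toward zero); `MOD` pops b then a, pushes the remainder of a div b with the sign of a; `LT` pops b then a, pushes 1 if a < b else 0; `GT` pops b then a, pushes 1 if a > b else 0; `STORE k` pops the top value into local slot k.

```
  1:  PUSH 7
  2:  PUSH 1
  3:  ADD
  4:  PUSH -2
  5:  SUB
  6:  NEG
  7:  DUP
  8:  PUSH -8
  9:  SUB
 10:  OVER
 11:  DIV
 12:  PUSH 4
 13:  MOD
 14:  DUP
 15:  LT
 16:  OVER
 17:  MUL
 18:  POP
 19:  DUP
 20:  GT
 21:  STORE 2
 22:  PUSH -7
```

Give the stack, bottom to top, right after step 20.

[0]

PUSH 7  → [7]
PUSH 1  → [7, 1]
ADD     → [8]
PUSH -2 → [8, -2]
SUB     → [10]
NEG     → [-10]
DUP     → [-10, -10]
PUSH -8 → [-10, -10, -8]
SUB     → [-10, -2]
OVER    → [-10, -2, -10]
DIV     → [-10, 0]
PUSH 4  → [-10, 0, 4]
MOD     → [-10, 0]
DUP     → [-10, 0, 0]
LT      → [-10, 0]
OVER    → [-10, 0, -10]
MUL     → [-10, 0]
POP     → [-10]
DUP     → [-10, -10]
GT      → [0]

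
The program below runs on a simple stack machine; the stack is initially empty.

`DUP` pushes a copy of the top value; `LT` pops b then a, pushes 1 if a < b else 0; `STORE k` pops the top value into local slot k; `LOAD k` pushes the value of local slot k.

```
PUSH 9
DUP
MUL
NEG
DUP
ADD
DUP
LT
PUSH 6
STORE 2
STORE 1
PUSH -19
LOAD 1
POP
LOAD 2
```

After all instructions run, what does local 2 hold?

PUSH 9    9
DUP       9 9
MUL       81
NEG       -81
DUP       -81 -81
ADD       -162
DUP       -162 -162
LT        0
PUSH 6    0 6
STORE 2   0
STORE 1   (empty)
PUSH -19  -19
LOAD 1    -19 0
POP       -19
LOAD 2    -19 6

6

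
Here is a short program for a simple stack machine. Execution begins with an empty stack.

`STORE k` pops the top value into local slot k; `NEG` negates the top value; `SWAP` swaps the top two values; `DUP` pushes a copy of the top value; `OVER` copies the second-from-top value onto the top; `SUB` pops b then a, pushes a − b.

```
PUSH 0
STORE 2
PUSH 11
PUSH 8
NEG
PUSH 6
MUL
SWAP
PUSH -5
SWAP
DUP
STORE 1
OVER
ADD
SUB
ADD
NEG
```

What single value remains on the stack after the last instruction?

59

PUSH 0  : 0
STORE 2 : (empty)
PUSH 11 : 11
PUSH 8  : 11 8
NEG     : 11 -8
PUSH 6  : 11 -8 6
MUL     : 11 -48
SWAP    : -48 11
PUSH -5 : -48 11 -5
SWAP    : -48 -5 11
DUP     : -48 -5 11 11
STORE 1 : -48 -5 11
OVER    : -48 -5 11 -5
ADD     : -48 -5 6
SUB     : -48 -11
ADD     : -59
NEG     : 59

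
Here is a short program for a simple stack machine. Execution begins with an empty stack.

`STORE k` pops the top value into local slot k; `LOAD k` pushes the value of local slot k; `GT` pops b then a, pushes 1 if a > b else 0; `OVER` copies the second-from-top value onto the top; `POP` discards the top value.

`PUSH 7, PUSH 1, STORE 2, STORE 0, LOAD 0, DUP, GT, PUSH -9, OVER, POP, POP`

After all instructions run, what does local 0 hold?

7

PUSH 7  : [7]
PUSH 1  : [7, 1]
STORE 2 : [7]
STORE 0 : []
LOAD 0  : [7]
DUP     : [7, 7]
GT      : [0]
PUSH -9 : [0, -9]
OVER    : [0, -9, 0]
POP     : [0, -9]
POP     : [0]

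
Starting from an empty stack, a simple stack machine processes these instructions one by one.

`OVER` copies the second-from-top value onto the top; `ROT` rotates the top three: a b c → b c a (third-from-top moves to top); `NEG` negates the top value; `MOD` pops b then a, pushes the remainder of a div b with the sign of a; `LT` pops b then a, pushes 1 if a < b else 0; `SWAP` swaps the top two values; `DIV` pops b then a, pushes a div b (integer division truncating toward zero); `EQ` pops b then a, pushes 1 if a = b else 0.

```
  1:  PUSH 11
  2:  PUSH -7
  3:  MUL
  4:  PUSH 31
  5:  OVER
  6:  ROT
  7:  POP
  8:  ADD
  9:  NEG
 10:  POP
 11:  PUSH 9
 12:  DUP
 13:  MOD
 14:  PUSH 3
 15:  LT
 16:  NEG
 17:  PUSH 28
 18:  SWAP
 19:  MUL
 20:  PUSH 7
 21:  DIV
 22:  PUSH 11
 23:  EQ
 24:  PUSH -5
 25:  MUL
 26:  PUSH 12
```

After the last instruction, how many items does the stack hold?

2

PUSH 11 -> [11]
PUSH -7 -> [11, -7]
MUL     -> [-77]
PUSH 31 -> [-77, 31]
OVER    -> [-77, 31, -77]
ROT     -> [31, -77, -77]
POP     -> [31, -77]
ADD     -> [-46]
NEG     -> [46]
POP     -> []
PUSH 9  -> [9]
DUP     -> [9, 9]
MOD     -> [0]
PUSH 3  -> [0, 3]
LT      -> [1]
NEG     -> [-1]
PUSH 28 -> [-1, 28]
SWAP    -> [28, -1]
MUL     -> [-28]
PUSH 7  -> [-28, 7]
DIV     -> [-4]
PUSH 11 -> [-4, 11]
EQ      -> [0]
PUSH -5 -> [0, -5]
MUL     -> [0]
PUSH 12 -> [0, 12]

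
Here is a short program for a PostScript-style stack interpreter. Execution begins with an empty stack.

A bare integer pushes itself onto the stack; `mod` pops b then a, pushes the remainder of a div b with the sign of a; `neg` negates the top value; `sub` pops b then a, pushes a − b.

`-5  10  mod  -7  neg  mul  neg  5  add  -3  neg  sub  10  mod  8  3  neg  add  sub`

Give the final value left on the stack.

-5  → [-5]
10  → [-5, 10]
mod → [-5]
-7  → [-5, -7]
neg → [-5, 7]
mul → [-35]
neg → [35]
5   → [35, 5]
add → [40]
-3  → [40, -3]
neg → [40, 3]
sub → [37]
10  → [37, 10]
mod → [7]
8   → [7, 8]
3   → [7, 8, 3]
neg → [7, 8, -3]
add → [7, 5]
sub → [2]

2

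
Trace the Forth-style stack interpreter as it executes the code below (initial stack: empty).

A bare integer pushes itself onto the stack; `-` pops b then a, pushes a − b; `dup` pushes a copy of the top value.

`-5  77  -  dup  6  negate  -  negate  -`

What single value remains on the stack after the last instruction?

-5     -> -5
77     -> -5 77
-      -> -82
dup    -> -82 -82
6      -> -82 -82 6
negate -> -82 -82 -6
-      -> -82 -76
negate -> -82 76
-      -> -158

-158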